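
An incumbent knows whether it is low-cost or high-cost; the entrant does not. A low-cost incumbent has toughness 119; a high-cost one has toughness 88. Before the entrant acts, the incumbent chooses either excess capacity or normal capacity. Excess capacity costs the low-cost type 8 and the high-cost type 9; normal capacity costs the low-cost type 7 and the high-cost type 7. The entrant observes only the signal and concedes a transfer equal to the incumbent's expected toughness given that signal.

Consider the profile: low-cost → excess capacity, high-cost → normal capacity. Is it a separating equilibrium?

If types separate, excess capacity earns payment 119 and normal capacity earns 88.
Low-cost: excess capacity gives 119 − 8 = 111; normal capacity gives 88 − 7 = 81. No deviation. ✓
High-cost: normal capacity gives 88 − 7 = 81; excess capacity gives 119 − 9 = 110. Would deviate. ✗

No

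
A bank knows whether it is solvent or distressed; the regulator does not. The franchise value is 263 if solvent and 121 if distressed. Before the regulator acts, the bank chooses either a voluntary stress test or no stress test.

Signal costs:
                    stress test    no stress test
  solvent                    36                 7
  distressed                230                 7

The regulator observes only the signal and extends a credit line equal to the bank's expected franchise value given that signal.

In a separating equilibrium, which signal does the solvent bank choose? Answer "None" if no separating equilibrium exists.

stress test

Try solvent → stress test, distressed → no stress test:
  If types separate, stress test earns payment 263 and no stress test earns 121.
  Solvent: stress test gives 263 − 36 = 227; no stress test gives 121 − 7 = 114. No deviation. ✓
  Distressed: no stress test gives 121 − 7 = 114; stress test gives 263 − 230 = 33. No deviation. ✓
Both hold — the solvent type sends stress test.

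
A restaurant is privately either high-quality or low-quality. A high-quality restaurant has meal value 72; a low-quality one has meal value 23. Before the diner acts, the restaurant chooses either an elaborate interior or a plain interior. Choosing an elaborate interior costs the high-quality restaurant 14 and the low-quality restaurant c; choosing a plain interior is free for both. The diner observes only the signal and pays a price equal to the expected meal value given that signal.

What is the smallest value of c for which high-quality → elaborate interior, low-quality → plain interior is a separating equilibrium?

49

Under separation: elaborate interior → high-quality (pays 72); plain interior → low-quality (pays 23).
High-quality: 72 − 14 = 58 ≥ 23 − 0 = 23. Holds regardless of c. ✓
Low-quality: 23 − 0 ≥ 72 − c, so c ≥ 72 − 23 = 49.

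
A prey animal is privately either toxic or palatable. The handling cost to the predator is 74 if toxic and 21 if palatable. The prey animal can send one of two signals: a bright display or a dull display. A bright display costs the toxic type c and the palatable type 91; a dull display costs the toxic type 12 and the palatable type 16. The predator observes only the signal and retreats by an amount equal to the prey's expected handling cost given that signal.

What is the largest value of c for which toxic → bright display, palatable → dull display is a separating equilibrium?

65

Under separation: bright display → toxic (pays 74); dull display → palatable (pays 21).
Palatable: 21 − 16 = 5 ≥ 74 − 91 = -17. Holds regardless of c. ✓
Toxic: 74 − c ≥ 21 − 12, so c ≤ 74 − 9 = 65.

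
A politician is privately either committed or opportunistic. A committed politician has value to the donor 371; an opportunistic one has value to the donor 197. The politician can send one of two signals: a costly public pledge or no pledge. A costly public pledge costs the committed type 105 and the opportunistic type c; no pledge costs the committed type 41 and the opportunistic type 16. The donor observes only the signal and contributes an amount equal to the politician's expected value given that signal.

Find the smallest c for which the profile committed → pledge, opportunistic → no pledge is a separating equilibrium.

Under separation: pledge → committed (pays 371); no pledge → opportunistic (pays 197).
Committed: 371 − 105 = 266 ≥ 197 − 41 = 156. Holds regardless of c. ✓
Opportunistic: 197 − 16 ≥ 371 − c, so c ≥ 371 − 181 = 190.

190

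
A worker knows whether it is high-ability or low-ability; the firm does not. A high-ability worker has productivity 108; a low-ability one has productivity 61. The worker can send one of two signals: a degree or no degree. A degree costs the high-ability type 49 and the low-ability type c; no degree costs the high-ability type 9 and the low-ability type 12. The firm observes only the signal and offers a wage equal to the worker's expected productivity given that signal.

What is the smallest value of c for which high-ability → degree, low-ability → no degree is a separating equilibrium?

59

Under separation: degree → high-ability (pays 108); no degree → low-ability (pays 61).
High-ability: 108 − 49 = 59 ≥ 61 − 9 = 52. Holds regardless of c. ✓
Low-ability: 61 − 12 ≥ 108 − c, so c ≥ 108 − 49 = 59.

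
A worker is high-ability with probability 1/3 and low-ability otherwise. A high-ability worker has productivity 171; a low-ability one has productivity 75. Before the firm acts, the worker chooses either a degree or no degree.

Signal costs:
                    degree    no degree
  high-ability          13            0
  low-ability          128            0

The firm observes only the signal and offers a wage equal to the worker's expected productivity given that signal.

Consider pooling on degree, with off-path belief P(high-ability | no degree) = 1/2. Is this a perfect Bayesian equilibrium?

On the equilibrium path (degree) the firm holds the prior 1/3 and pays 1/3·171 + 2/3·75 = 107. Off-path (no degree) belief 1/2 gives 1/2·171 + 1/2·75 = 123.
High-ability: degree gives 107 − 13 = 94; no degree gives 123 − 0 = 123. Deviates. ✗
Low-ability: degree gives 107 − 128 = -21; no degree gives 123 − 0 = 123. Deviates. ✗

No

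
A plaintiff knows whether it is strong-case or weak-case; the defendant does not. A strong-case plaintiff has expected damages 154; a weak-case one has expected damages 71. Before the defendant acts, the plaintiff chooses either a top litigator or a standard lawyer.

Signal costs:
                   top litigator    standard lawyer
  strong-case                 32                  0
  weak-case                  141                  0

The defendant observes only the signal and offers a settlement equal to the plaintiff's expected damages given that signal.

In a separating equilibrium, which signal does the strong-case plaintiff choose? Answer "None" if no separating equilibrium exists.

top litigator

Try strong-case → top litigator, weak-case → standard lawyer:
  If types separate, top litigator earns payment 154 and standard lawyer earns 71.
  Strong-case: top litigator gives 154 − 32 = 122; standard lawyer gives 71 − 0 = 71. No deviation. ✓
  Weak-case: standard lawyer gives 71 − 0 = 71; top litigator gives 154 − 141 = 13. No deviation. ✓
Both hold — the strong-case type sends top litigator.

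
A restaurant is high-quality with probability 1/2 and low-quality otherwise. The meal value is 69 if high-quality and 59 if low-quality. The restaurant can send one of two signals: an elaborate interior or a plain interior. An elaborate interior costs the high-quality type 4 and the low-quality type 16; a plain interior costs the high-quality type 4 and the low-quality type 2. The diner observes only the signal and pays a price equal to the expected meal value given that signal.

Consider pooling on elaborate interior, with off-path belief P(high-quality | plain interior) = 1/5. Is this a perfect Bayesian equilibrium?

On the equilibrium path (elaborate interior) the diner holds the prior 1/2 and pays 1/2·69 + 1/2·59 = 64. Off-path (plain interior) belief 1/5 gives 1/5·69 + 4/5·59 = 61.
High-quality: elaborate interior gives 64 − 4 = 60; plain interior gives 61 − 4 = 57. Stays. ✓
Low-quality: elaborate interior gives 64 − 16 = 48; plain interior gives 61 − 2 = 59. Deviates. ✗

No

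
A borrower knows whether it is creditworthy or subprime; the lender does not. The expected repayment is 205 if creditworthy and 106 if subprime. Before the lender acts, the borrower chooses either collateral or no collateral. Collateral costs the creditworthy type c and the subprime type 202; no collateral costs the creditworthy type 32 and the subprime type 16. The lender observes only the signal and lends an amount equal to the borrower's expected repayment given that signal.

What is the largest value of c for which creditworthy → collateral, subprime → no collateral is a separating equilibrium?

Under separation: collateral → creditworthy (pays 205); no collateral → subprime (pays 106).
Subprime: 106 − 16 = 90 ≥ 205 − 202 = 3. Holds regardless of c. ✓
Creditworthy: 205 − c ≥ 106 − 32, so c ≤ 205 − 74 = 131.

131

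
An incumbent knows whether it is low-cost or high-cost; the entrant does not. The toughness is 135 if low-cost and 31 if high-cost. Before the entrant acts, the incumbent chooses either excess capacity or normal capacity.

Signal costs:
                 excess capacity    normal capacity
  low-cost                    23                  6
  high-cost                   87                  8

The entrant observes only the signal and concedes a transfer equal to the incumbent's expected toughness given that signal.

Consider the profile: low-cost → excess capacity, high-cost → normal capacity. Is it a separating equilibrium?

Under separation the entrant infers type exactly: excess capacity → low-cost (pays 135), normal capacity → high-cost (pays 31).
Low-cost: excess capacity gives 135 − 23 = 112; normal capacity gives 31 − 6 = 25. No deviation. ✓
High-cost: normal capacity gives 31 − 8 = 23; excess capacity gives 135 − 87 = 48. Would deviate. ✗

No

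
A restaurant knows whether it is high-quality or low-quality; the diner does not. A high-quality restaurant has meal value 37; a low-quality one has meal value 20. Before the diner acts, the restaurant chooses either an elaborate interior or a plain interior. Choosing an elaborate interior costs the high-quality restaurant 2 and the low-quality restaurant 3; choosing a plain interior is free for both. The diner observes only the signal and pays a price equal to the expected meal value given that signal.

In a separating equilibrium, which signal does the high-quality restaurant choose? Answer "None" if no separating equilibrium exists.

Try high-quality → elaborate interior, low-quality → plain interior:
  If types separate, elaborate interior earns payment 37 and plain interior earns 20.
  High-quality: elaborate interior gives 37 − 2 = 35; plain interior gives 20 − 0 = 20. No deviation. ✓
  Low-quality: plain interior gives 20 − 0 = 20; elaborate interior gives 37 − 3 = 34. Would deviate. ✗
Try high-quality → plain interior, low-quality → elaborate interior:
  If types separate, plain interior earns payment 37 and elaborate interior earns 20.
  High-quality: plain interior gives 37 − 0 = 37; elaborate interior gives 20 − 2 = 18. No deviation. ✓
  Low-quality: elaborate interior gives 20 − 3 = 17; plain interior gives 37 − 0 = 37. Would deviate. ✗
Neither assignment is incentive-compatible.

None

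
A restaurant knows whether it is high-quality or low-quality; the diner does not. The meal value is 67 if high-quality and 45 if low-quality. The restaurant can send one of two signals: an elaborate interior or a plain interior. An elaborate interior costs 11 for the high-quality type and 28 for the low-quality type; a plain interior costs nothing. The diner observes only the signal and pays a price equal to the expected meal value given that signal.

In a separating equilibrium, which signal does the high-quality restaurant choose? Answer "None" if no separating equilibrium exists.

Try high-quality → elaborate interior, low-quality → plain interior:
  If types separate, elaborate interior earns payment 67 and plain interior earns 45.
  High-quality: elaborate interior gives 67 − 11 = 56; plain interior gives 45 − 0 = 45. No deviation. ✓
  Low-quality: plain interior gives 45 − 0 = 45; elaborate interior gives 67 − 28 = 39. No deviation. ✓
Both hold — the high-quality type sends elaborate interior.

elaborate interior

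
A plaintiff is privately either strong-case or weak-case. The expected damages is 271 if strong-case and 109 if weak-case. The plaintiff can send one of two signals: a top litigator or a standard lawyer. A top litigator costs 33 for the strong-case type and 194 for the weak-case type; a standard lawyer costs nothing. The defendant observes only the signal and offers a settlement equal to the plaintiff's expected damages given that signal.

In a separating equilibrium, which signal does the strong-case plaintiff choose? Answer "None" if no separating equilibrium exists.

Try strong-case → top litigator, weak-case → standard lawyer:
  If types separate, top litigator earns payment 271 and standard lawyer earns 109.
  Strong-case: top litigator gives 271 − 33 = 238; standard lawyer gives 109 − 0 = 109. No deviation. ✓
  Weak-case: standard lawyer gives 109 − 0 = 109; top litigator gives 271 − 194 = 77. No deviation. ✓
Both hold — the strong-case type sends top litigator.

top litigator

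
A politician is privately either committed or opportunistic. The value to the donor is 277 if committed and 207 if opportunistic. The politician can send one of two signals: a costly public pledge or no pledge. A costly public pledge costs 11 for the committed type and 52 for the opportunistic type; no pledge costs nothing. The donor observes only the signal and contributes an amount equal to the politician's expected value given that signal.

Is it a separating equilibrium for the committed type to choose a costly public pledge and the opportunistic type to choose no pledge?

No

Under separation the donor infers type exactly: pledge → committed (pays 277), no pledge → opportunistic (pays 207).
Committed: pledge gives 277 − 11 = 266; no pledge gives 207 − 0 = 207. No deviation. ✓
Opportunistic: no pledge gives 207 − 0 = 207; pledge gives 277 − 52 = 225. Would deviate. ✗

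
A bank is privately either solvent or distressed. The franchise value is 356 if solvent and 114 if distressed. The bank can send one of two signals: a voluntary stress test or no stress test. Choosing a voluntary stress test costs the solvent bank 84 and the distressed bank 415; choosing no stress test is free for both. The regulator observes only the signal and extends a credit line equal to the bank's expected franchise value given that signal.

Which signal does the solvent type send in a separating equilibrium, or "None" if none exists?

stress test

Try solvent → stress test, distressed → no stress test:
  Under separation the regulator infers type exactly: stress test → solvent (pays 356), no stress test → distressed (pays 114).
  Solvent: stress test gives 356 − 84 = 272; no stress test gives 114 − 0 = 114. No deviation. ✓
  Distressed: no stress test gives 114 − 0 = 114; stress test gives 356 − 415 = -59. No deviation. ✓
Both hold — the solvent type sends stress test.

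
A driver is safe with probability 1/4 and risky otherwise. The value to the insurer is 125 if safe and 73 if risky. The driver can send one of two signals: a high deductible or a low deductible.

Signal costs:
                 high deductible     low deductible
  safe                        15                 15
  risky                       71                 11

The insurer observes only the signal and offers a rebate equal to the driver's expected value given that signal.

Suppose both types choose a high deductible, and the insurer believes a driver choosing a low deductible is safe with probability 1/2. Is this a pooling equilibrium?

At the pooled signal (high deductible) the insurer holds the prior 1/4 and pays 1/4·125 + 3/4·73 = 86. Off-path (low deductible) belief 1/2 gives 1/2·125 + 1/2·73 = 99.
Safe: high deductible gives 86 − 15 = 71; low deductible gives 99 − 15 = 84. Deviates. ✗
Risky: high deductible gives 86 − 71 = 15; low deductible gives 99 − 11 = 88. Deviates. ✗

No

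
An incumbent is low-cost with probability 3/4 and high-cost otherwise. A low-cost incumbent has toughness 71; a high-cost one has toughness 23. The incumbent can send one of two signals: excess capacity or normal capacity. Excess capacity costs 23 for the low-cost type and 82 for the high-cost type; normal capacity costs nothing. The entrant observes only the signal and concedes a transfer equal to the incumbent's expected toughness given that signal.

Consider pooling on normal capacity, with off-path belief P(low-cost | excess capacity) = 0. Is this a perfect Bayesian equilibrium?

At the pooled signal (normal capacity) the entrant holds the prior 3/4 and pays 3/4·71 + 1/4·23 = 59. Off-path (excess capacity) belief 0 gives 0·71 + 1·23 = 23.
Low-cost: normal capacity gives 59 − 0 = 59; excess capacity gives 23 − 23 = 0. Stays. ✓
High-cost: normal capacity gives 59 − 0 = 59; excess capacity gives 23 − 82 = -59. Stays. ✓

Yes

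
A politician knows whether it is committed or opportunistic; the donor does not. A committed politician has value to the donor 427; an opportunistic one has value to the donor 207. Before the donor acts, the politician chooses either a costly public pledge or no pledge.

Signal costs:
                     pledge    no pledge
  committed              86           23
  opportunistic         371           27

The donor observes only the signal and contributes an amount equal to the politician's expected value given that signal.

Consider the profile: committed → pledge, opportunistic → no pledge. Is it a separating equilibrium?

Under separation the donor infers type exactly: pledge → committed (pays 427), no pledge → opportunistic (pays 207).
Committed: pledge gives 427 − 86 = 341; no pledge gives 207 − 23 = 184. No deviation. ✓
Opportunistic: no pledge gives 207 − 27 = 180; pledge gives 427 − 371 = 56. No deviation. ✓
Both incentive constraints hold.

Yes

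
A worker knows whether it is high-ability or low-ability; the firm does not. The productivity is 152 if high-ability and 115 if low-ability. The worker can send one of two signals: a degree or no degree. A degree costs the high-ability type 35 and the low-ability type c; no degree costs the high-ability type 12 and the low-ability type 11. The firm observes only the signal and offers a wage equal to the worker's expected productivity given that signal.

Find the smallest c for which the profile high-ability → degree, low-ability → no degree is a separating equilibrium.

48

Under separation: degree → high-ability (pays 152); no degree → low-ability (pays 115).
High-ability: 152 − 35 = 117 ≥ 115 − 12 = 103. Holds regardless of c. ✓
Low-ability: 115 − 11 ≥ 152 − c, so c ≥ 152 − 104 = 48.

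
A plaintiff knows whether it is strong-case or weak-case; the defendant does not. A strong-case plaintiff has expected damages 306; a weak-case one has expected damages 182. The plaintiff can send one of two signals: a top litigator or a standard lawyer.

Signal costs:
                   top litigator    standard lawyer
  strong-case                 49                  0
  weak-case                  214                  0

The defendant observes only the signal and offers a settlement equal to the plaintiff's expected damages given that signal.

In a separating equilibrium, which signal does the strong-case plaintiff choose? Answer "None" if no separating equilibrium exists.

Try strong-case → top litigator, weak-case → standard lawyer:
  If types separate, top litigator earns payment 306 and standard lawyer earns 182.
  Strong-case: top litigator gives 306 − 49 = 257; standard lawyer gives 182 − 0 = 182. No deviation. ✓
  Weak-case: standard lawyer gives 182 − 0 = 182; top litigator gives 306 − 214 = 92. No deviation. ✓
Both hold — the strong-case type sends top litigator.

top litigator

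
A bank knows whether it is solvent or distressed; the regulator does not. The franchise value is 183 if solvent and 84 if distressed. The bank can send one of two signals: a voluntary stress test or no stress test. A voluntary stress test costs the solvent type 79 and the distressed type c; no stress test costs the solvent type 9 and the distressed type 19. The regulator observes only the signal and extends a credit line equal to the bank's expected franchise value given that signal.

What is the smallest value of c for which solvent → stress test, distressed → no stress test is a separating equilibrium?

Under separation: stress test → solvent (pays 183); no stress test → distressed (pays 84).
Solvent: 183 − 79 = 104 ≥ 84 − 9 = 75. Holds regardless of c. ✓
Distressed: 84 − 19 ≥ 183 − c, so c ≥ 183 − 65 = 118.

118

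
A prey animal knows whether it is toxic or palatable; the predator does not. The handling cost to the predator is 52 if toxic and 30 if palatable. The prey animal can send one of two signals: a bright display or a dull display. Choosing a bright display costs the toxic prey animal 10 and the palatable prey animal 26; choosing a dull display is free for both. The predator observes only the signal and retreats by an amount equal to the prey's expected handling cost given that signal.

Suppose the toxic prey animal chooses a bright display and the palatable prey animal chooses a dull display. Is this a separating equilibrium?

Yes

Under separation the predator infers type exactly: bright display → toxic (pays 52), dull display → palatable (pays 30).
Toxic: bright display gives 52 − 10 = 42; dull display gives 30 − 0 = 30. No deviation. ✓
Palatable: dull display gives 30 − 0 = 30; bright display gives 52 − 26 = 26. No deviation. ✓
Neither type gains from mimicking the other.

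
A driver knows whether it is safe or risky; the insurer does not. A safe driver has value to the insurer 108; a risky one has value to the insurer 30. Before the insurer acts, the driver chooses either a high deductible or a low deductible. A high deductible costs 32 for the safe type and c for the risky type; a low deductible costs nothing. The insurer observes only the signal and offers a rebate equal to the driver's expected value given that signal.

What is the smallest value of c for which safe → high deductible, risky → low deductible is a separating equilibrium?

78

Under separation: high deductible → safe (pays 108); low deductible → risky (pays 30).
Safe: 108 − 32 = 76 ≥ 30 − 0 = 30. Holds regardless of c. ✓
Risky: 30 − 0 ≥ 108 − c, so c ≥ 108 − 30 = 78.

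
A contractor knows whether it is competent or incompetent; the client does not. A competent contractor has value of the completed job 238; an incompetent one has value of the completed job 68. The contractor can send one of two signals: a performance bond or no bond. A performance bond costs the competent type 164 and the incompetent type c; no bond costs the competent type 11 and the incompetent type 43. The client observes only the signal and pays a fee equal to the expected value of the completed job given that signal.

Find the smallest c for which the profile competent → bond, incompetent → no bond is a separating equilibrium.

213

Under separation: bond → competent (pays 238); no bond → incompetent (pays 68).
Competent: 238 − 164 = 74 ≥ 68 − 11 = 57. Holds regardless of c. ✓
Incompetent: 68 − 43 ≥ 238 − c, so c ≥ 238 − 25 = 213.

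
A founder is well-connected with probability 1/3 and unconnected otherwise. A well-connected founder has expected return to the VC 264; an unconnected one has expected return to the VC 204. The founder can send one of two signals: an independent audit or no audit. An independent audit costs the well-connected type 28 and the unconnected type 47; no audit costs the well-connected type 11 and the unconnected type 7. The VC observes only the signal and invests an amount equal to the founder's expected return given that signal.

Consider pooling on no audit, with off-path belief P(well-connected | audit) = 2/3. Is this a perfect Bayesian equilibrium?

No

At the pooled signal (no audit) the VC holds the prior 1/3 and pays 1/3·264 + 2/3·204 = 224. Off-path (audit) belief 2/3 gives 2/3·264 + 1/3·204 = 244.
Well-connected: no audit gives 224 − 11 = 213; audit gives 244 − 28 = 216. Deviates. ✗
Unconnected: no audit gives 224 − 7 = 217; audit gives 244 − 47 = 197. Stays. ✓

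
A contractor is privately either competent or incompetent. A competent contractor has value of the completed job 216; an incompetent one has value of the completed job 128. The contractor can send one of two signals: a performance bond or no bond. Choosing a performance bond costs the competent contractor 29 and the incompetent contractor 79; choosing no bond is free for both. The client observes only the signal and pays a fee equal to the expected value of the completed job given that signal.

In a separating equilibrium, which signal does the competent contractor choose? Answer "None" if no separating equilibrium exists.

Try competent → bond, incompetent → no bond:
  If types separate, bond earns payment 216 and no bond earns 128.
  Competent: bond gives 216 − 29 = 187; no bond gives 128 − 0 = 128. No deviation. ✓
  Incompetent: no bond gives 128 − 0 = 128; bond gives 216 − 79 = 137. Would deviate. ✗
Try competent → no bond, incompetent → bond:
  If types separate, no bond earns payment 216 and bond earns 128.
  Competent: no bond gives 216 − 0 = 216; bond gives 128 − 29 = 99. No deviation. ✓
  Incompetent: bond gives 128 − 79 = 49; no bond gives 216 − 0 = 216. Would deviate. ✗
Neither assignment is incentive-compatible.

None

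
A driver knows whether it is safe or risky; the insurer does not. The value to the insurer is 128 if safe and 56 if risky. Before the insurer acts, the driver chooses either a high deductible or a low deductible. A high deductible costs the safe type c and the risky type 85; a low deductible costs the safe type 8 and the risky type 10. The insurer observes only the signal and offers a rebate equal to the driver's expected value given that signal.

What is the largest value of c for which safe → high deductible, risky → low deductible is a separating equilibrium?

Under separation: high deductible → safe (pays 128); low deductible → risky (pays 56).
Risky: 56 − 10 = 46 ≥ 128 − 85 = 43. Holds regardless of c. ✓
Safe: 128 − c ≥ 56 − 8, so c ≤ 128 − 48 = 80.

80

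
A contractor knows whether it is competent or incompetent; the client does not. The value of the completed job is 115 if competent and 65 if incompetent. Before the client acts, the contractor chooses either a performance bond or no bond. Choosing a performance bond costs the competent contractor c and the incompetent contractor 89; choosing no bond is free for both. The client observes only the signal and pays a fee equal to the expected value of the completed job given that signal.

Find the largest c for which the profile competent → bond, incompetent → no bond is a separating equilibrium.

50

Under separation: bond → competent (pays 115); no bond → incompetent (pays 65).
Incompetent: 65 − 0 = 65 ≥ 115 − 89 = 26. Holds regardless of c. ✓
Competent: 115 − c ≥ 65 − 0, so c ≤ 115 − 65 = 50.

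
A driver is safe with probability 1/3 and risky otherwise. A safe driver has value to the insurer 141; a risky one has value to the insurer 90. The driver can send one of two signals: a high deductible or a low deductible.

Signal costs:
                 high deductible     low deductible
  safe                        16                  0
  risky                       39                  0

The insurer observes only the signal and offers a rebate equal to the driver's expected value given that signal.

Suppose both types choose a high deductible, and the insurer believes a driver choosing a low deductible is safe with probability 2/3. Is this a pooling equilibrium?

No

On the equilibrium path (high deductible) the insurer holds the prior 1/3 and pays 1/3·141 + 2/3·90 = 107. Off-path (low deductible) belief 2/3 gives 2/3·141 + 1/3·90 = 124.
Safe: high deductible gives 107 − 16 = 91; low deductible gives 124 − 0 = 124. Deviates. ✗
Risky: high deductible gives 107 − 39 = 68; low deductible gives 124 − 0 = 124. Deviates. ✗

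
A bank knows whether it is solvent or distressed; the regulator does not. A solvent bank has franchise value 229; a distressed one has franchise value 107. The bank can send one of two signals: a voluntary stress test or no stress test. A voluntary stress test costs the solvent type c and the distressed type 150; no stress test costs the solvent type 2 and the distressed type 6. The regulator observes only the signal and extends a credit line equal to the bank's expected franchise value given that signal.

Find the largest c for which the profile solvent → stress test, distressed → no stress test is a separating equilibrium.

Under separation: stress test → solvent (pays 229); no stress test → distressed (pays 107).
Distressed: 107 − 6 = 101 ≥ 229 − 150 = 79. Holds regardless of c. ✓
Solvent: 229 − c ≥ 107 − 2, so c ≤ 229 − 105 = 124.

124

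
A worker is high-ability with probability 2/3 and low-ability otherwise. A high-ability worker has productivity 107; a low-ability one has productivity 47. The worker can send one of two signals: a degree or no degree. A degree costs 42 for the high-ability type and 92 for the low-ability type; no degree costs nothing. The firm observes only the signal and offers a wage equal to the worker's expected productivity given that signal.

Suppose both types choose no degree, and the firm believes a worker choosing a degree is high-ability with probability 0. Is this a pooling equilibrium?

On the equilibrium path (no degree) the firm holds the prior 2/3 and pays 2/3·107 + 1/3·47 = 87. Off-path (degree) belief 0 gives 0·107 + 1·47 = 47.
High-ability: no degree gives 87 − 0 = 87; degree gives 47 − 42 = 5. Stays. ✓
Low-ability: no degree gives 87 − 0 = 87; degree gives 47 − 92 = -45. Stays. ✓
Beliefs are Bayes-consistent on-path and both types best-respond.

Yes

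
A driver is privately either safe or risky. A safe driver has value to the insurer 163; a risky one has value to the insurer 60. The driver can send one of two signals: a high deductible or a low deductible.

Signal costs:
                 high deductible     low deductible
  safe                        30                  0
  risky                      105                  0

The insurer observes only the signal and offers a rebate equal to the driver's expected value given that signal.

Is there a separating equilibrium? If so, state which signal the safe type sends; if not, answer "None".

high deductible

Try safe → high deductible, risky → low deductible:
  Under separation the insurer infers type exactly: high deductible → safe (pays 163), low deductible → risky (pays 60).
  Safe: high deductible gives 163 − 30 = 133; low deductible gives 60 − 0 = 60. No deviation. ✓
  Risky: low deductible gives 60 − 0 = 60; high deductible gives 163 − 105 = 58. No deviation. ✓
Both hold — the safe type sends high deductible.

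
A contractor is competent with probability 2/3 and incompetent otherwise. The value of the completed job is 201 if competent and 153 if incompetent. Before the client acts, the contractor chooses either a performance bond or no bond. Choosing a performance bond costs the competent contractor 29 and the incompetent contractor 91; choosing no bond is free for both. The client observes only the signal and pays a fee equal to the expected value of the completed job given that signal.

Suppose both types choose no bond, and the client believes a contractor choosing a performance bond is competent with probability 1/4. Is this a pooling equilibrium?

Yes

At the pooled signal (no bond) the client holds the prior 2/3 and pays 2/3·201 + 1/3·153 = 185. Off-path (bond) belief 1/4 gives 1/4·201 + 3/4·153 = 165.
Competent: no bond gives 185 − 0 = 185; bond gives 165 − 29 = 136. Stays. ✓
Incompetent: no bond gives 185 − 0 = 185; bond gives 165 − 91 = 74. Stays. ✓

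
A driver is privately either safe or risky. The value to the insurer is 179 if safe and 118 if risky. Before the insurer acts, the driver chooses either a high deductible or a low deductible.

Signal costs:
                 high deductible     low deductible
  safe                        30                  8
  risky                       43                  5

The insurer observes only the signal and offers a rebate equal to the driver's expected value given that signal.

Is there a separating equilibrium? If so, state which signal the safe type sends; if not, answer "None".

Try safe → high deductible, risky → low deductible:
  If types separate, high deductible earns payment 179 and low deductible earns 118.
  Safe: high deductible gives 179 − 30 = 149; low deductible gives 118 − 8 = 110. No deviation. ✓
  Risky: low deductible gives 118 − 5 = 113; high deductible gives 179 − 43 = 136. Would deviate. ✗
Try safe → low deductible, risky → high deductible:
  If types separate, low deductible earns payment 179 and high deductible earns 118.
  Safe: low deductible gives 179 − 8 = 171; high deductible gives 118 − 30 = 88. No deviation. ✓
  Risky: high deductible gives 118 − 43 = 75; low deductible gives 179 − 5 = 174. Would deviate. ✗
Neither assignment is incentive-compatible.

None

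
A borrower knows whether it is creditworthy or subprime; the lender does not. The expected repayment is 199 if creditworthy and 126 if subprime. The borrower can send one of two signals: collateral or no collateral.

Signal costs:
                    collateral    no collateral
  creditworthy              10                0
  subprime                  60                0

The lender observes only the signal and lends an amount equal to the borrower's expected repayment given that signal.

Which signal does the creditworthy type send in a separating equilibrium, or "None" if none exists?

Try creditworthy → collateral, subprime → no collateral:
  If types separate, collateral earns payment 199 and no collateral earns 126.
  Creditworthy: collateral gives 199 − 10 = 189; no collateral gives 126 − 0 = 126. No deviation. ✓
  Subprime: no collateral gives 126 − 0 = 126; collateral gives 199 − 60 = 139. Would deviate. ✗
Try creditworthy → no collateral, subprime → collateral:
  If types separate, no collateral earns payment 199 and collateral earns 126.
  Creditworthy: no collateral gives 199 − 0 = 199; collateral gives 126 − 10 = 116. No deviation. ✓
  Subprime: collateral gives 126 − 60 = 66; no collateral gives 199 − 0 = 199. Would deviate. ✗
Neither assignment is incentive-compatible.

None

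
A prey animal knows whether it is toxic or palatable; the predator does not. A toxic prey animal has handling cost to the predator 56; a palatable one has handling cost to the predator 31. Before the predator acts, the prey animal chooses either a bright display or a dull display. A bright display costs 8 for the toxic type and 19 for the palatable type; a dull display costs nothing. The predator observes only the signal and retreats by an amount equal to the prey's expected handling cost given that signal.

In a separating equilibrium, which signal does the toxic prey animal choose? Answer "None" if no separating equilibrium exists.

None

Try toxic → bright display, palatable → dull display:
  If types separate, bright display earns payment 56 and dull display earns 31.
  Toxic: bright display gives 56 − 8 = 48; dull display gives 31 − 0 = 31. No deviation. ✓
  Palatable: dull display gives 31 − 0 = 31; bright display gives 56 − 19 = 37. Would deviate. ✗
Try toxic → dull display, palatable → bright display:
  If types separate, dull display earns payment 56 and bright display earns 31.
  Toxic: dull display gives 56 − 0 = 56; bright display gives 31 − 8 = 23. No deviation. ✓
  Palatable: bright display gives 31 − 19 = 12; dull display gives 56 − 0 = 56. Would deviate. ✗
Neither assignment is incentive-compatible.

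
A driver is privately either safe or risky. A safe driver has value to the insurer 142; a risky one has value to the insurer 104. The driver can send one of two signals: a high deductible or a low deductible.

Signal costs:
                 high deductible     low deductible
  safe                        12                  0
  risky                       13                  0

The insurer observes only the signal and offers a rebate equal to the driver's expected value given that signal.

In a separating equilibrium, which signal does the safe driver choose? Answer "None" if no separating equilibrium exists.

None

Try safe → high deductible, risky → low deductible:
  If types separate, high deductible earns payment 142 and low deductible earns 104.
  Safe: high deductible gives 142 − 12 = 130; low deductible gives 104 − 0 = 104. No deviation. ✓
  Risky: low deductible gives 104 − 0 = 104; high deductible gives 142 − 13 = 129. Would deviate. ✗
Try safe → low deductible, risky → high deductible:
  If types separate, low deductible earns payment 142 and high deductible earns 104.
  Safe: low deductible gives 142 − 0 = 142; high deductible gives 104 − 12 = 92. No deviation. ✓
  Risky: high deductible gives 104 − 13 = 91; low deductible gives 142 − 0 = 142. Would deviate. ✗
Neither assignment is incentive-compatible.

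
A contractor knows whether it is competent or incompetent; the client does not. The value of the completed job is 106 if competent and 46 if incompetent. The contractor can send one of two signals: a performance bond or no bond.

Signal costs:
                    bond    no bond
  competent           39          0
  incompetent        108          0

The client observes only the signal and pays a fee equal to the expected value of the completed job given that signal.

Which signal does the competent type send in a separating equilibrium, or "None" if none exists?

Try competent → bond, incompetent → no bond:
  Under separation the client infers type exactly: bond → competent (pays 106), no bond → incompetent (pays 46).
  Competent: bond gives 106 − 39 = 67; no bond gives 46 − 0 = 46. No deviation. ✓
  Incompetent: no bond gives 46 − 0 = 46; bond gives 106 − 108 = -2. No deviation. ✓
Both hold — the competent type sends bond.

bond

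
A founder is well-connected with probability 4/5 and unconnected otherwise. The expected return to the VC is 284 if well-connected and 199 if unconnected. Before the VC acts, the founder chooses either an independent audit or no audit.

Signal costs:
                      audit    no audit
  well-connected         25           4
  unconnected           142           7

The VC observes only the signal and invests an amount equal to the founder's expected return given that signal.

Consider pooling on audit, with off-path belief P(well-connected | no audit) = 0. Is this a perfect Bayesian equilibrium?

No

At the pooled signal (audit) the VC holds the prior 4/5 and pays 4/5·284 + 1/5·199 = 267. Off-path (no audit) belief 0 gives 0·284 + 1·199 = 199.
Well-connected: audit gives 267 − 25 = 242; no audit gives 199 − 4 = 195. Stays. ✓
Unconnected: audit gives 267 − 142 = 125; no audit gives 199 − 7 = 192. Deviates. ✗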